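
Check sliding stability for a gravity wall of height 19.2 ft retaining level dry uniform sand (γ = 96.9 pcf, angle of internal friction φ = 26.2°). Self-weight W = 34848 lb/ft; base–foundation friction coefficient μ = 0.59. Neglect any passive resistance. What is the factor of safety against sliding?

K_a = tan²(45° − 26.2°/2) = 0.3874.
P_a = ½K_aγH² = 0.5×0.3874×96.9×19.2² = 6920 lb/ft, acting at H/3 = 6.400 ft above the base.
FS_sliding = μW / P_a = 0.59×34848 / 6920 = 2.971.

2.97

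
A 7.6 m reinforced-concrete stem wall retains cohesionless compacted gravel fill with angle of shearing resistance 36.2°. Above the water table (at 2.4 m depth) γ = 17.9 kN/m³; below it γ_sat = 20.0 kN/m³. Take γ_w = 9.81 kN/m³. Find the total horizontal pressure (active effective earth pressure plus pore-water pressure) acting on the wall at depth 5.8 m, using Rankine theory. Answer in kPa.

K_a = (1 − sin φ)/(1 + sin φ) = 0.2574.
γ' = 20.0 − 9.81 = 10.19 kN/m³.
Effective vertical stress at 5.8 m: σ'_v = 17.9×2.4 + 10.19×3.40 = 77.61 kPa.
σ'_h = K_a σ'_v = 0.2574 × 77.61 = 19.97 kPa; u = γ_w × 3.40 = 33.35 kPa.
Total σ_h = 19.97 + 33.35 = 53.33 kPa.

53.3 kPa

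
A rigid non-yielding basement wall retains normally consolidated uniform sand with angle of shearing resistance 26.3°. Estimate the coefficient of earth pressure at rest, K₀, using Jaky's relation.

K₀ = 1 − sin φ' = 1 − sin 26.3° = 0.5569.

0.557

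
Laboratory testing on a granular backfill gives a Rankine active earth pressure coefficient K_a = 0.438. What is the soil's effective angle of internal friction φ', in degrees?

K_a = tan²(45° − φ/2) ⇒ 45° − φ/2 = arctan(√0.438) = 33.50°.
φ = 2(45° − 33.50°) = 23.01°.

23.0°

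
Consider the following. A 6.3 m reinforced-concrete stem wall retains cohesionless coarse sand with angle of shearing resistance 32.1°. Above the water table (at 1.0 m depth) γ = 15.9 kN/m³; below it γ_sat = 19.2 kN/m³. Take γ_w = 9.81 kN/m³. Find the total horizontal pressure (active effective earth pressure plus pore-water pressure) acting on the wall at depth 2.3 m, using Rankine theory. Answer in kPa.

21.4 kPa

K_a = (1 − sin φ)/(1 + sin φ) = 0.3060.
γ' = 19.2 − 9.81 = 9.390 kN/m³.
Effective vertical stress at 2.3 m: σ'_v = 15.9×1.0 + 9.390×1.30 = 28.11 kPa.
σ'_h = K_a σ'_v = 0.3060 × 28.11 = 8.601 kPa; u = γ_w × 1.30 = 12.75 kPa.
Total σ_h = 8.601 + 12.75 = 21.35 kPa.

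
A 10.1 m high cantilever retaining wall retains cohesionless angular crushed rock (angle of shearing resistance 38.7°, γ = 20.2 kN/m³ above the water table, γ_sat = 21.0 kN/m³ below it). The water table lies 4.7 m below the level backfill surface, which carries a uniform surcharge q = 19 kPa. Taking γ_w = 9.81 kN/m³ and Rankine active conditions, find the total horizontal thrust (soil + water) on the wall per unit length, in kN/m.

K_a = tan²(45° − φ/2) = 0.2306.
γ' = 21.0 − 9.81 = 11.19 kN/m³. h₂ = H − d_w = 5.4 m.
σ'_h: at surface K_a·q = 4.381; at WT K_a(q+γd_w) = 26.27; at base K_a(q+γd_w+γ'h₂) = 40.21 kPa.
P₁ = ½(4.381+26.27)×4.7 = 72.04; P₂ = ½(26.27+40.21)×5.4 = 179.5; P_w = ½γ_w h₂² = 143.0.
Total = 72.04+179.5+143.0 = 394.6 kN/m.

395 kN/m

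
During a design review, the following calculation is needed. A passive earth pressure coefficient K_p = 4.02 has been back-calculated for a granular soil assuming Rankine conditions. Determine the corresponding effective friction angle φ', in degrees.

K_p = (1+sin φ)/(1−sin φ) ⇒ sin φ = (K_p − 1)/(K_p + 1) = 0.6016.
φ = arcsin(0.6016) = 36.98°.

37.0°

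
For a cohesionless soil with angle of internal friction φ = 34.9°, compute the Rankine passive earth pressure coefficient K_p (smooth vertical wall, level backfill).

3.67

K_p = (1 + sin φ)/(1 − sin φ) = tan²(45° + 34.9°/2) = 3.674.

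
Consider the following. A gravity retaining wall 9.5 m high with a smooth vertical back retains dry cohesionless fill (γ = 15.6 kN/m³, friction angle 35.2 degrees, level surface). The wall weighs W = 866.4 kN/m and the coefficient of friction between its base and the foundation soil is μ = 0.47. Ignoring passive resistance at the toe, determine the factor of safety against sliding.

K_a = tan²(45° − 35.2°/2) = 0.2687.
P_a = ½K_aγH² = 0.5×0.2687×15.6×9.5² = 189.1 kN/m, acting at H/3 = 3.167 m above the base.
FS_sliding = μW / P_a = 0.47×866.4 / 189.1 = 2.153.

2.15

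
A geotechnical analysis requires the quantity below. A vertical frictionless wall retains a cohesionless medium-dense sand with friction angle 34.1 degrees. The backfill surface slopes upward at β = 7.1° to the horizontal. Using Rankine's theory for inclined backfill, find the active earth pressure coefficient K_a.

0.287

K_a = cos β · (cos β − √(cos²β − cos²φ)) / (cos β + √(cos²β − cos²φ)).
cos β = 0.9923, cos φ = 0.8281, √(cos²β − cos²φ) = 0.5468.
K_a = 0.9923 × (0.9923 − 0.5468)/(0.9923 + 0.5468) = 0.2872.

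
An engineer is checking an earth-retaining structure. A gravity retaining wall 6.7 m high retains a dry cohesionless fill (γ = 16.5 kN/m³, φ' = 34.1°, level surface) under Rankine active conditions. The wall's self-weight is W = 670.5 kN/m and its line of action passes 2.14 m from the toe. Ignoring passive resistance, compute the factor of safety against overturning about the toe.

K_a = tan²(45° − 34.1°/2) = 0.2815.
P_a = ½K_aγH² = 0.5×0.2815×16.5×6.7² = 104.3 kN/m, acting at H/3 = 2.233 m above the base.
Overturning moment M_o = P_a × H/3 = 104.3 × 2.233 = 232.8.
Resisting moment M_r = W × 2.14 = 670.5 × 2.14 = 1435.
FS_overturning = M_r/M_o = 1435/232.8 = 6.162.

6.16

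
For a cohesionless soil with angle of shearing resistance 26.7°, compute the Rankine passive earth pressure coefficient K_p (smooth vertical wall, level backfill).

K_p = (1 + sin φ)/(1 − sin φ) = tan²(45° + 26.7°/2) = 2.632.

2.63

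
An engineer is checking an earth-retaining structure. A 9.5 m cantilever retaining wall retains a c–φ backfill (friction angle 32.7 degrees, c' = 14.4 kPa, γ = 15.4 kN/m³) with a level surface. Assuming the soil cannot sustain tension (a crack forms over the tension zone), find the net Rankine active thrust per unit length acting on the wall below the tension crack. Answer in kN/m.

K_a = 0.2985; √K_a = 0.5464.
Tension-crack depth z_c = 2c/(γ√K_a) = 2×14.4/(15.4×0.5464) = 3.423 m.
σ_a at base = K_a γ H − 2c√K_a = 0.2985×15.4×9.5 − 2×14.4×0.5464 = 27.94 kPa.
P_a = ½ × 27.94 × (H − z_c) = 0.5×27.94×6.077 = 84.88 kN/m.

84.9 kN/m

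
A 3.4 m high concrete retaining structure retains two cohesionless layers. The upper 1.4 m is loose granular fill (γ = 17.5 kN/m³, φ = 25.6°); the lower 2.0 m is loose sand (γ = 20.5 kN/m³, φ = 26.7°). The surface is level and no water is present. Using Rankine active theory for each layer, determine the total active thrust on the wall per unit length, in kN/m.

41.0 kN/m

K_a1 = tan²(45°−25.6°/2) = 0.3966; K_a2 = tan²(45°−26.7°/2) = 0.3800.
Layer 1: σ at base = K_a1 γ₁ h₁ = 9.716 kPa; P₁ = ½×9.716×1.4 = 6.801.
Layer 2: σ_v at top = γ₁h₁ = 24.50; σ_h top = K_a2×24.50 = 9.309; σ_h base = K_a2×(24.50+20.5×2.0) = 24.89.
P₂ = ½(9.309+24.89)×2.0 = 34.20. Total P_a = 6.801+34.20 = 41.00 kN/m.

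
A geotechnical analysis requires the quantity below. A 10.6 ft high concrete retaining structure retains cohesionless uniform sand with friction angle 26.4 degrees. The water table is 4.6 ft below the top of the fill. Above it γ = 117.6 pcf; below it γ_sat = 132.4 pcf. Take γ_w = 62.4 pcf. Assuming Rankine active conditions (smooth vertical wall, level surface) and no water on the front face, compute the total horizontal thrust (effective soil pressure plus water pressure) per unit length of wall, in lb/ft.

K_a = tan²(45° − φ/2) = 0.3844.
γ' = 132.4 − 62.4 = 70.00 pcf. Depth below WT = 6.0 ft.
σ'_h at WT = K_a γ d_w = 208.0 psf; at base = 208.0 + K_a γ' × 6.0 = 369.4 psf.
P₁ (0–4.6 ft) = ½×208.0×4.6 = 478.3. P₂ (4.6–10.6 ft) = ½(208.0+369.4)×6.0 = 1732.
P_w = ½ γ_w h₂² = 0.5×62.4×6.0² = 1123. Total = 478.3+1732+1123 = 3334 lb/ft.

3330 lb/ft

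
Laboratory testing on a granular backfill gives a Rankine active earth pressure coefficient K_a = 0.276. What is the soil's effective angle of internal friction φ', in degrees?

34.6°

K_a = tan²(45° − φ/2) ⇒ 45° − φ/2 = arctan(√0.276) = 27.72°.
φ = 2(45° − 27.72°) = 34.57°.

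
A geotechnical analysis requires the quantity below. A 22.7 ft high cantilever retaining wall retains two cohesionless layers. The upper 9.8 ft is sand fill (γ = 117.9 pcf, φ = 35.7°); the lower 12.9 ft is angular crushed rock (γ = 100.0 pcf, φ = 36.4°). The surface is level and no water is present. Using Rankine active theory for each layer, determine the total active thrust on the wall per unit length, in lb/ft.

K_a1 = tan²(45°−35.7°/2) = 0.2630; K_a2 = tan²(45°−36.4°/2) = 0.2552.
Layer 1: σ at base = K_a1 γ₁ h₁ = 303.9 psf; P₁ = ½×303.9×9.8 = 1489.
Layer 2: σ_v at top = γ₁h₁ = 1155; σ_h top = K_a2×1155 = 294.8; σ_h base = K_a2×(1155+100.0×12.9) = 624.0.
P₂ = ½(294.8+624.0)×12.9 = 5926. Total P_a = 1489+5926 = 7415 lb/ft.

7420 lb/ft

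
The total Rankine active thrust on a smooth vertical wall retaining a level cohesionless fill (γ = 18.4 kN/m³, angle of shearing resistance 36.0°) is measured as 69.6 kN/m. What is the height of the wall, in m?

K_a = 0.2596. P_a = ½ K_a γ H² ⇒ H = √(2P_a/(K_a γ)).
H = √(2×69.6/(0.2596×18.4)) = 5.398 m.

5.40 m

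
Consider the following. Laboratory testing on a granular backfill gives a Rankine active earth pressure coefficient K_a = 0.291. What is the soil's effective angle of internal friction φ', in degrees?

K_a = tan²(45° − φ/2) ⇒ 45° − φ/2 = arctan(√0.291) = 28.34°.
φ = 2(45° − 28.34°) = 33.31°.

33.3°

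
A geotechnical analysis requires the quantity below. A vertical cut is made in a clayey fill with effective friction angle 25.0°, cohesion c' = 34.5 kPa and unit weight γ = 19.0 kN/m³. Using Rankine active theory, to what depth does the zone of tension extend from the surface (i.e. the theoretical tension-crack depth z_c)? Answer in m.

K_a = tan²(45° − 25.0°/2) = 0.4059; √K_a = 0.6371.
The active pressure is zero where K_a γ z = 2c√K_a, so z_c = 2c/(γ√K_a) = 2×34.5/(19.0×0.6371) = 5.700 m.

5.70 m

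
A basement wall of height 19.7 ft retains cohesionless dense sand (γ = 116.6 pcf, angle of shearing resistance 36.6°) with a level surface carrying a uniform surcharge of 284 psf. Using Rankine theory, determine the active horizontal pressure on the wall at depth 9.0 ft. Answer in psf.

337 psf

K_a = (1 − sin φ)/(1 + sin φ) = 0.2530.
σ_v = γz + q = 116.6 × 9.0 + 284 = 1333 psf.
σ_h = K_a σ_v = 0.2530 × 1333 = 337.3 psf.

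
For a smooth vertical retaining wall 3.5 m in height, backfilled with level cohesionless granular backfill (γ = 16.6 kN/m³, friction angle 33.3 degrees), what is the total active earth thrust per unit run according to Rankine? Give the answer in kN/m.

29.6 kN/m

K_a = tan²(45° − φ/2) = 0.2911.
P_a = ½ K_a γ H² = 0.5 × 0.2911 × 16.6 × 3.5² = 29.60 kN/m.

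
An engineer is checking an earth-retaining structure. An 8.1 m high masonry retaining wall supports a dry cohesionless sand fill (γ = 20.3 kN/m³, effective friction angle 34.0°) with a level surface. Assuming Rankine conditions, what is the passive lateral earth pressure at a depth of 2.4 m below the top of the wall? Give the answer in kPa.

172 kPa

K_p = (1 + sin φ)/(1 − sin φ) = 3.537.
σ_h = K_p γ z = 3.537 × 20.3 × 2.4 = 172.3 kPa.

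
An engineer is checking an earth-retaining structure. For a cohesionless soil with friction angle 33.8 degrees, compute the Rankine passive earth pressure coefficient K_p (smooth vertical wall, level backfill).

K_p = (1 + sin φ)/(1 − sin φ) = tan²(45° + 33.8°/2) = 3.508.

3.51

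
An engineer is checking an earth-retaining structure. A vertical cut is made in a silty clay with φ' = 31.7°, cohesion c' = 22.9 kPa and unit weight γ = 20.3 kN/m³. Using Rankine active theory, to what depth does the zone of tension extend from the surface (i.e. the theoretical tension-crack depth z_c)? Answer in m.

K_a = tan²(45° − 31.7°/2) = 0.3111; √K_a = 0.5577.
The active pressure is zero where K_a γ z = 2c√K_a, so z_c = 2c/(γ√K_a) = 2×22.9/(20.3×0.5577) = 4.045 m.

4.05 m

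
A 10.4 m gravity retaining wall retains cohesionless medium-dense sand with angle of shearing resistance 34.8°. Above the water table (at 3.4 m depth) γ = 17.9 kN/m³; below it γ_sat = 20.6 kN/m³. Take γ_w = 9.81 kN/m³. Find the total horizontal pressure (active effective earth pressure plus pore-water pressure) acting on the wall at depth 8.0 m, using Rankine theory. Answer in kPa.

K_a = (1 − sin φ)/(1 + sin φ) = 0.2733.
γ' = 20.6 − 9.81 = 10.79 kN/m³.
Effective vertical stress at 8.0 m: σ'_v = 17.9×3.4 + 10.79×4.60 = 110.5 kPa.
σ'_h = K_a σ'_v = 0.2733 × 110.5 = 30.20 kPa; u = γ_w × 4.60 = 45.13 kPa.
Total σ_h = 30.20 + 45.13 = 75.32 kPa.

75.3 kPa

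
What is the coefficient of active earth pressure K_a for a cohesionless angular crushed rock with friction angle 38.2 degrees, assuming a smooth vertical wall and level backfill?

K_a = (1 − sin φ)/(1 + sin φ) = (1 − sin 38.2°)/(1 + sin 38.2°) = 0.2358.

0.236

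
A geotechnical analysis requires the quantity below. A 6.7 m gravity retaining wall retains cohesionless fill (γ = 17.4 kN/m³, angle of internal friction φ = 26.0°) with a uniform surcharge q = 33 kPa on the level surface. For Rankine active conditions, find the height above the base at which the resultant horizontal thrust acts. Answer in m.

2.64 m

K_a = 0.3905.
Triangular part P₁ = ½K_aγH² = 152.5 at H/3 = 2.233 m; rectangular part P₂ = K_a q H = 86.33 at H/2 = 3.350 m.
ȳ = (P₁·2.233 + P₂·3.350)/(P₁+P₂) = 2.637 m.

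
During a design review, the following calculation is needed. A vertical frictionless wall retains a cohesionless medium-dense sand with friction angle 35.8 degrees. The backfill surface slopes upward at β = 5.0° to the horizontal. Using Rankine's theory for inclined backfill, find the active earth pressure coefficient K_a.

K_a = cos β · (cos β − √(cos²β − cos²φ)) / (cos β + √(cos²β − cos²φ)).
cos β = 0.9962, cos φ = 0.8111, √(cos²β − cos²φ) = 0.5784.
K_a = 0.9962 × (0.9962 − 0.5784)/(0.9962 + 0.5784) = 0.2643.

0.264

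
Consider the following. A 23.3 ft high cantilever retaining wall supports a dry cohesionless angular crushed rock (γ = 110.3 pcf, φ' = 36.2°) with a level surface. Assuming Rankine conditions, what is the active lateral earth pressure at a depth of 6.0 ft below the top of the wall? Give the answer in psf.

170 psf

K_a = (1 − sin φ)/(1 + sin φ) = 0.2574.
σ_h = K_a γ z = 0.2574 × 110.3 × 6.0 = 170.3 psf.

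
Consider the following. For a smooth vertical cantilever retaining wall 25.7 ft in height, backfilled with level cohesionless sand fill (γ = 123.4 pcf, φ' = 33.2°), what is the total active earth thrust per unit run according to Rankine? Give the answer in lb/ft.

K_a = tan²(45° − φ/2) = 0.2924.
P_a = ½ K_a γ H² = 0.5 × 0.2924 × 123.4 × 25.7² = 11910 lb/ft.

11900 lb/ft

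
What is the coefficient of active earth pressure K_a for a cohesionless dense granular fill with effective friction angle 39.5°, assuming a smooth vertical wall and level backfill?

0.222

K_a = tan²(45° − φ/2) = tan²(25.25°) = 0.2224.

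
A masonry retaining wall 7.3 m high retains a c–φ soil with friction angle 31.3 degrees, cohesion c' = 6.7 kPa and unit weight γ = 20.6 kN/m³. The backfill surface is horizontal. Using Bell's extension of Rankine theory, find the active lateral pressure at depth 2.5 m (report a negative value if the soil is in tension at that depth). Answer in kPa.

8.75 kPa

K_a = (1 − sin φ)/(1 + sin φ) = 0.3162.
σ_a = K_a γ z − 2c√K_a = 0.3162×20.6×2.5 − 2×6.7×0.5623 = 8.749 kPa.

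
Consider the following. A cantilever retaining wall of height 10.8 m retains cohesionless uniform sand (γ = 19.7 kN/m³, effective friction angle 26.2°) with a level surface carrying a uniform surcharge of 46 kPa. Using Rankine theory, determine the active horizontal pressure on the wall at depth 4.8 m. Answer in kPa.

K_a = (1 − sin φ)/(1 + sin φ) = 0.3874.
σ_v = γz + q = 19.7 × 4.8 + 46 = 140.6 kPa.
σ_h = K_a σ_v = 0.3874 × 140.6 = 54.46 kPa.

54.5 kPa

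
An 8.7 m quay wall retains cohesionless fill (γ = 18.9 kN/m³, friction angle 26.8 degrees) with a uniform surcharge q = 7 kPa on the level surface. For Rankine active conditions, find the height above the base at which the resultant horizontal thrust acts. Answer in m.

3.01 m

K_a = 0.3785.
Triangular part P₁ = ½K_aγH² = 270.7 at H/3 = 2.900 m; rectangular part P₂ = K_a q H = 23.05 at H/2 = 4.350 m.
ȳ = (P₁·2.900 + P₂·4.350)/(P₁+P₂) = 3.014 m.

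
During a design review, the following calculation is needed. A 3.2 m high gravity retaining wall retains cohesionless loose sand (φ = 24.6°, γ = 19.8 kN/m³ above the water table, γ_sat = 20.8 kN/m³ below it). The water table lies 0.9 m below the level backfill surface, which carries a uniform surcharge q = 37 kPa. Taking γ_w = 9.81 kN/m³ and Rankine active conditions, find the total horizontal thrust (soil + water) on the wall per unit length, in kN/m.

K_a = tan²(45° − φ/2) = 0.4121.
γ' = 20.8 − 9.81 = 10.99 kN/m³. h₂ = H − d_w = 2.3 m.
σ'_h: at surface K_a·q = 15.25; at WT K_a(q+γd_w) = 22.59; at base K_a(q+γd_w+γ'h₂) = 33.01 kPa.
P₁ = ½(15.25+22.59)×0.9 = 17.03; P₂ = ½(22.59+33.01)×2.3 = 63.95; P_w = ½γ_w h₂² = 25.95.
Total = 17.03+63.95+25.95 = 106.9 kN/m.

107 kN/m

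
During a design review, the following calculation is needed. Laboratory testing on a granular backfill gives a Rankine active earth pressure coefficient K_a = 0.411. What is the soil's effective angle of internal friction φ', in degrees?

24.7°

K_a = tan²(45° − φ/2) ⇒ 45° − φ/2 = arctan(√0.411) = 32.66°.
φ = 2(45° − 32.66°) = 24.67°.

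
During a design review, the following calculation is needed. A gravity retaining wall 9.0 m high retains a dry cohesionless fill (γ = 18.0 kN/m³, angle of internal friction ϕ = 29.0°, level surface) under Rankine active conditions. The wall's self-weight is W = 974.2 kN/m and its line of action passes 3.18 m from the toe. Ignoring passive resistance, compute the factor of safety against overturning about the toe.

4.08

K_a = tan²(45° − 29.0°/2) = 0.3470.
P_a = ½K_aγH² = 0.5×0.3470×18.0×9.0² = 252.9 kN/m, acting at H/3 = 3.000 m above the base.
Overturning moment M_o = P_a × H/3 = 252.9 × 3.000 = 758.8.
Resisting moment M_r = W × 3.18 = 974.2 × 3.18 = 3098.
FS_overturning = M_r/M_o = 3098/758.8 = 4.083.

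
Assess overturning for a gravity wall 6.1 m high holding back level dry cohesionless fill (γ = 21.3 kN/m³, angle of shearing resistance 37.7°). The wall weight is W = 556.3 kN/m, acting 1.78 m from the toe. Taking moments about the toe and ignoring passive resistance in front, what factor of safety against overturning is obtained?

K_a = tan²(45° − 37.7°/2) = 0.2411.
P_a = ½K_aγH² = 0.5×0.2411×21.3×6.1² = 95.53 kN/m, acting at H/3 = 2.033 m above the base.
Overturning moment M_o = P_a × H/3 = 95.53 × 2.033 = 194.2.
Resisting moment M_r = W × 1.78 = 556.3 × 1.78 = 990.2.
FS_overturning = M_r/M_o = 990.2/194.2 = 5.098.

5.10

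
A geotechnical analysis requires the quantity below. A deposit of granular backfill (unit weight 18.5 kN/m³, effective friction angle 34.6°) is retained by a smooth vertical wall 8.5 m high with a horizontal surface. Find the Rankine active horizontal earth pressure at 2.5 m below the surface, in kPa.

K_a = (1 − sin φ)/(1 + sin φ) = 0.2756.
σ_h = K_a γ z = 0.2756 × 18.5 × 2.5 = 12.75 kPa.

12.7 kPa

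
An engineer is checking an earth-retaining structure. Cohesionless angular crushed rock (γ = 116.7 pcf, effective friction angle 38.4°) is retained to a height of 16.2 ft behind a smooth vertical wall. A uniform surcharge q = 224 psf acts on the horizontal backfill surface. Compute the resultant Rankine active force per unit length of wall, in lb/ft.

4430 lb/ft

K_a = tan²(45° − φ/2) = 0.2337.
Soil triangle: ½ K_a γ H² = 0.5×0.2337×116.7×16.2² = 3579 lb/ft.
Surcharge rectangle: K_a q H = 0.2337×224×16.2 = 848.0 lb/ft.
Total = 3579 + 848.0 = 4427 lb/ft.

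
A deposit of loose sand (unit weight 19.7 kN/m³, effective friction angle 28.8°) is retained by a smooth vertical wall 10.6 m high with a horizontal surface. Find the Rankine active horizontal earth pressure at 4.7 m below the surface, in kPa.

K_a = (1 − sin φ)/(1 + sin φ) = 0.3498.
σ_h = K_a γ z = 0.3498 × 19.7 × 4.7 = 32.38 kPa.

32.4 kPa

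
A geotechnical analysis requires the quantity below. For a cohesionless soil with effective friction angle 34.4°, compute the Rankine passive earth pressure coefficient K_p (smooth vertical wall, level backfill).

3.60

K_p = (1 + sin φ)/(1 − sin φ) = tan²(45° + 34.4°/2) = 3.597.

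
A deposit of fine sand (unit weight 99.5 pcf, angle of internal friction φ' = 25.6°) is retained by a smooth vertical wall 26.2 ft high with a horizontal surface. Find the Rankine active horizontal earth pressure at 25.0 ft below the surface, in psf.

986 psf

K_a = (1 − sin φ)/(1 + sin φ) = 0.3966.
σ_h = K_a γ z = 0.3966 × 99.5 × 25.0 = 986.5 psf.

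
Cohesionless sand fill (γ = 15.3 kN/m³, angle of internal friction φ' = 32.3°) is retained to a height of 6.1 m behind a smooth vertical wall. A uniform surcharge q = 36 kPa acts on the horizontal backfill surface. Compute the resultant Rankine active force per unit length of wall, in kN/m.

153 kN/m

K_a = tan²(45° − φ/2) = 0.3035.
Soil triangle: ½ K_a γ H² = 0.5×0.3035×15.3×6.1² = 86.39 kN/m.
Surcharge rectangle: K_a q H = 0.3035×36×6.1 = 66.64 kN/m.
Total = 86.39 + 66.64 = 153.0 kN/m.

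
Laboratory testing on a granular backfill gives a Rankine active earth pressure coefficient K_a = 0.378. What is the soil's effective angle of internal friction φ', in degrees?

K_a = tan²(45° − φ/2) ⇒ 45° − φ/2 = arctan(√0.378) = 31.58°.
φ = 2(45° − 31.58°) = 26.83°.

26.8°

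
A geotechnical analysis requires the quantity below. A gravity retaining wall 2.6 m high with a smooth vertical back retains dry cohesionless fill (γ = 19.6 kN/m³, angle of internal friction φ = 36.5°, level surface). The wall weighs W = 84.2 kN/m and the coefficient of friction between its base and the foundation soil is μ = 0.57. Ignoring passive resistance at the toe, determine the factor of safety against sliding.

2.85

K_a = tan²(45° − 36.5°/2) = 0.2541.
P_a = ½K_aγH² = 0.5×0.2541×19.6×2.6² = 16.83 kN/m, acting at H/3 = 0.8667 m above the base.
FS_sliding = μW / P_a = 0.57×84.2 / 16.83 = 2.852.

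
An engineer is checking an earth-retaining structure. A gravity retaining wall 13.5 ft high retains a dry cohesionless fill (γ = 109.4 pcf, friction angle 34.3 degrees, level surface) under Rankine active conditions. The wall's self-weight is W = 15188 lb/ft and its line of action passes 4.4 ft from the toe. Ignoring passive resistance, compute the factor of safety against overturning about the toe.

K_a = tan²(45° − 34.3°/2) = 0.2792.
P_a = ½K_aγH² = 0.5×0.2792×109.4×13.5² = 2783 lb/ft, acting at H/3 = 4.500 ft above the base.
Overturning moment M_o = P_a × H/3 = 2783 × 4.500 = 12520.
Resisting moment M_r = W × 4.4 = 15188 × 4.4 = 66830.
FS_overturning = M_r/M_o = 66830/12520 = 5.336.

5.34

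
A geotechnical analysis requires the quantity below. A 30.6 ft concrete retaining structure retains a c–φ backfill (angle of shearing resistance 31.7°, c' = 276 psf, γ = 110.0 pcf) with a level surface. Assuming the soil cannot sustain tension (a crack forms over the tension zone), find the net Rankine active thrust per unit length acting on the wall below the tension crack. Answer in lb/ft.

K_a = 0.3111; √K_a = 0.5577.
Tension-crack depth z_c = 2c/(γ√K_a) = 2×276/(110.0×0.5577) = 8.997 ft.
σ_a at base = K_a γ H − 2c√K_a = 0.3111×110.0×30.6 − 2×276×0.5577 = 739.2 psf.
P_a = ½ × 739.2 × (H − z_c) = 0.5×739.2×21.60 = 7984 lb/ft.

7980 lb/ft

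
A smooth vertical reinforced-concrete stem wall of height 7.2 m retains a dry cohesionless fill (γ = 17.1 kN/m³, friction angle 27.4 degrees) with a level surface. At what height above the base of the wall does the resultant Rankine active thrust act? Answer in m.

K_a = 0.3697.
The pressure distribution is triangular, so the resultant acts at H/3 above the base = 7.2/3 = 2.400 m.

2.40 m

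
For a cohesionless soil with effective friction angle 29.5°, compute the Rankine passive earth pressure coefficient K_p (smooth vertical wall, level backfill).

K_p = (1 + sin φ)/(1 − sin φ) = tan²(45° + 29.5°/2) = 2.940.

2.94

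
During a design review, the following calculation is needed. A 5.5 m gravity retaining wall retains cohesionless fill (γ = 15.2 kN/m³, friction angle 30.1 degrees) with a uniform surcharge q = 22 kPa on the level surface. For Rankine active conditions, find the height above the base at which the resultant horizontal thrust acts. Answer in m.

K_a = 0.3320.
Triangular part P₁ = ½K_aγH² = 76.32 at H/3 = 1.833 m; rectangular part P₂ = K_a q H = 40.17 at H/2 = 2.750 m.
ȳ = (P₁·1.833 + P₂·2.750)/(P₁+P₂) = 2.149 m.

2.15 m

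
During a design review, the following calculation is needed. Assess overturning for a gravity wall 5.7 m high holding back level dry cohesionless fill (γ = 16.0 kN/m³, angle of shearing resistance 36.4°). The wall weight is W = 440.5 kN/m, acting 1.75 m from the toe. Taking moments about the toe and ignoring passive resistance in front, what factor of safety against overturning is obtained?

6.12

K_a = tan²(45° − 36.4°/2) = 0.2552.
P_a = ½K_aγH² = 0.5×0.2552×16.0×5.7² = 66.32 kN/m, acting at H/3 = 1.900 m above the base.
Overturning moment M_o = P_a × H/3 = 66.32 × 1.900 = 126.0.
Resisting moment M_r = W × 1.75 = 440.5 × 1.75 = 770.9.
FS_overturning = M_r/M_o = 770.9/126.0 = 6.117.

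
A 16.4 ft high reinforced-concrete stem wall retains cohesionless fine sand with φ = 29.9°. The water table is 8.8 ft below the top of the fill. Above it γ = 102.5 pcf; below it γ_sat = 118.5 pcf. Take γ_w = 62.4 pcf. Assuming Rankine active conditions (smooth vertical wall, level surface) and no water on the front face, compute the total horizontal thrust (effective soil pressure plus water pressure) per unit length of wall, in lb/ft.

5970 lb/ft

K_a = tan²(45° − φ/2) = 0.3347.
γ' = 118.5 − 62.4 = 56.10 pcf. Depth below WT = 7.6 ft.
σ'_h at WT = K_a γ d_w = 301.9 psf; at base = 301.9 + K_a γ' × 7.6 = 444.6 psf.
P₁ (0–8.8 ft) = ½×301.9×8.8 = 1328. P₂ (8.8–16.4 ft) = ½(301.9+444.6)×7.6 = 2837.
P_w = ½ γ_w h₂² = 0.5×62.4×7.6² = 1802. Total = 1328+2837+1802 = 5967 lb/ft.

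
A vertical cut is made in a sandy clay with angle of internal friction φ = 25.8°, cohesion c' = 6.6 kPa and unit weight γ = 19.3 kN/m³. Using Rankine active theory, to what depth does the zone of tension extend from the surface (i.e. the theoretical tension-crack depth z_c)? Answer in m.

K_a = tan²(45° − 25.8°/2) = 0.3935; √K_a = 0.6273.
The active pressure is zero where K_a γ z = 2c√K_a, so z_c = 2c/(γ√K_a) = 2×6.6/(19.3×0.6273) = 1.090 m.

1.09 m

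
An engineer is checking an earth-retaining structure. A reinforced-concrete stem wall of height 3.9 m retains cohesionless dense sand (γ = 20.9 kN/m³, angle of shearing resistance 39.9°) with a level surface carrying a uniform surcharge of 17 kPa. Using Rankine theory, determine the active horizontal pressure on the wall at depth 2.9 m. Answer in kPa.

17.0 kPa

K_a = (1 − sin φ)/(1 + sin φ) = 0.2184.
σ_v = γz + q = 20.9 × 2.9 + 17 = 77.61 kPa.
σ_h = K_a σ_v = 0.2184 × 77.61 = 16.95 kPa.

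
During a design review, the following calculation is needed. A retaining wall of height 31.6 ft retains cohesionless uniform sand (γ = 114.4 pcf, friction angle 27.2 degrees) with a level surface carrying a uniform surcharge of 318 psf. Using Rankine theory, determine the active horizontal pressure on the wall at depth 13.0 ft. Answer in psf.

673 psf

K_a = (1 − sin φ)/(1 + sin φ) = 0.3726.
σ_v = γz + q = 114.4 × 13.0 + 318 = 1805 psf.
σ_h = K_a σ_v = 0.3726 × 1805 = 672.6 psf.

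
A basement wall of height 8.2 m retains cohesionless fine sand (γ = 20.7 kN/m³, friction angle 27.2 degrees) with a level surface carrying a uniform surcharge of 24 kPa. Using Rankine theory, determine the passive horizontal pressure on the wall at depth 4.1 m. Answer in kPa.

K_p = (1 + sin φ)/(1 − sin φ) = 2.684.
σ_v = γz + q = 20.7 × 4.1 + 24 = 108.9 kPa.
σ_h = K_p σ_v = 2.684 × 108.9 = 292.2 kPa.

292 kPa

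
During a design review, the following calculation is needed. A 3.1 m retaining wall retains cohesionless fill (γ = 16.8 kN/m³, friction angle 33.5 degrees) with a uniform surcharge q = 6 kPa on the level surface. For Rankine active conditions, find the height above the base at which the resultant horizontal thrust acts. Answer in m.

K_a = 0.2887.
Triangular part P₁ = ½K_aγH² = 23.31 at H/3 = 1.033 m; rectangular part P₂ = K_a q H = 5.370 at H/2 = 1.550 m.
ȳ = (P₁·1.033 + P₂·1.550)/(P₁+P₂) = 1.130 m.

1.13 m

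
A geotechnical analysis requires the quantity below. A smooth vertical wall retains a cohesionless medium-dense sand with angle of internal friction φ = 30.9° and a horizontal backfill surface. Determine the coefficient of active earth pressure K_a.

0.321

K_a = tan²(45° − φ/2) = tan²(29.55°) = 0.3214.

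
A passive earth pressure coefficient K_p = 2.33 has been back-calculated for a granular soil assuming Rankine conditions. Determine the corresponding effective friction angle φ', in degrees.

23.5°

K_p = (1+sin φ)/(1−sin φ) ⇒ sin φ = (K_p − 1)/(K_p + 1) = 0.3994.
φ = arcsin(0.3994) = 23.54°.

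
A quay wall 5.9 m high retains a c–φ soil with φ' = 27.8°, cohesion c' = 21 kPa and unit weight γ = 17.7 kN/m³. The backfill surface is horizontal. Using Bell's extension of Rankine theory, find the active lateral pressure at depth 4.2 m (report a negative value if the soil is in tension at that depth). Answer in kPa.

1.72 kPa

K_a = (1 − sin φ)/(1 + sin φ) = 0.3639.
σ_a = K_a γ z − 2c√K_a = 0.3639×17.7×4.2 − 2×21×0.6032 = 1.716 kPa.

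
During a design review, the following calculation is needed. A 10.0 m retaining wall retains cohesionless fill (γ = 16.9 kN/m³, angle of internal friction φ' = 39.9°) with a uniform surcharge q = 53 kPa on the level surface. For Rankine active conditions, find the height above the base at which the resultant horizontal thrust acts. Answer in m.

K_a = 0.2184.
Triangular part P₁ = ½K_aγH² = 184.6 at H/3 = 3.333 m; rectangular part P₂ = K_a q H = 115.8 at H/2 = 5.000 m.
ȳ = (P₁·3.333 + P₂·5.000)/(P₁+P₂) = 3.976 m.

3.98 m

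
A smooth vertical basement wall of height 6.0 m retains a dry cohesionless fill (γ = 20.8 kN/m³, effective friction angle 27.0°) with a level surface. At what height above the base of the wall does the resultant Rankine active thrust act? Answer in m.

2.00 m

K_a = 0.3755.
The pressure distribution is triangular, so the resultant acts at H/3 above the base = 6.0/3 = 2.000 m.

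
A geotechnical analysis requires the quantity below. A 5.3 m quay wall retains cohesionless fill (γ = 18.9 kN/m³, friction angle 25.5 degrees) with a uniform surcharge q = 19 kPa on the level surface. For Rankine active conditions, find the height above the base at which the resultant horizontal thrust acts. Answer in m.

2.01 m

K_a = 0.3981.
Triangular part P₁ = ½K_aγH² = 105.7 at H/3 = 1.767 m; rectangular part P₂ = K_a q H = 40.09 at H/2 = 2.650 m.
ȳ = (P₁·1.767 + P₂·2.650)/(P₁+P₂) = 2.010 m.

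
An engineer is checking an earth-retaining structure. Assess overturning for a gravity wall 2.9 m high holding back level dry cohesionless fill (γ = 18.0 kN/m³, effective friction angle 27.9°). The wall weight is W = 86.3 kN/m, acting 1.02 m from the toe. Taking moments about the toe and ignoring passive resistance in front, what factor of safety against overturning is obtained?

3.32

K_a = tan²(45° − 27.9°/2) = 0.3625.
P_a = ½K_aγH² = 0.5×0.3625×18.0×2.9² = 27.43 kN/m, acting at H/3 = 0.9667 m above the base.
Overturning moment M_o = P_a × H/3 = 27.43 × 0.9667 = 26.52.
Resisting moment M_r = W × 1.02 = 86.3 × 1.02 = 88.03.
FS_overturning = M_r/M_o = 88.03/26.52 = 3.319.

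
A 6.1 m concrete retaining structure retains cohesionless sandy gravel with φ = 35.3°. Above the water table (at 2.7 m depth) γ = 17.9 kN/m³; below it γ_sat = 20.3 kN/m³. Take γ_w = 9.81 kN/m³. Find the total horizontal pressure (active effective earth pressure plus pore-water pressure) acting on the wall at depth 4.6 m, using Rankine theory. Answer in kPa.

36.9 kPa

K_a = (1 − sin φ)/(1 + sin φ) = 0.2675.
γ' = 20.3 − 9.81 = 10.49 kN/m³.
Effective vertical stress at 4.6 m: σ'_v = 17.9×2.7 + 10.49×1.90 = 68.26 kPa.
σ'_h = K_a σ'_v = 0.2675 × 68.26 = 18.26 kPa; u = γ_w × 1.90 = 18.64 kPa.
Total σ_h = 18.26 + 18.64 = 36.90 kPa.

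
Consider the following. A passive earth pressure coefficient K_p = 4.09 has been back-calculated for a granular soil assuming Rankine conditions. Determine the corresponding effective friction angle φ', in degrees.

37.4°

K_p = (1+sin φ)/(1−sin φ) ⇒ sin φ = (K_p − 1)/(K_p + 1) = 0.6071.
φ = arcsin(0.6071) = 37.38°.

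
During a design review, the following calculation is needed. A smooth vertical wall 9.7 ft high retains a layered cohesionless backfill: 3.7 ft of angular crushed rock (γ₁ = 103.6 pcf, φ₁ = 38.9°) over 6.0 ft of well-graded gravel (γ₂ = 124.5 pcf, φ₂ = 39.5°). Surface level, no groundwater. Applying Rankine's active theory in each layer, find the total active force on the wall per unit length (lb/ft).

K_a1 = tan²(45°−38.9°/2) = 0.2285; K_a2 = tan²(45°−39.5°/2) = 0.2224.
Layer 1: σ at base = K_a1 γ₁ h₁ = 87.60 psf; P₁ = ½×87.60×3.7 = 162.1.
Layer 2: σ_v at top = γ₁h₁ = 383.3; σ_h top = K_a2×383.3 = 85.26; σ_h base = K_a2×(383.3+124.5×6.0) = 251.4.
P₂ = ½(85.26+251.4)×6.0 = 1010. Total P_a = 162.1+1010 = 1172 lb/ft.

1170 lb/ft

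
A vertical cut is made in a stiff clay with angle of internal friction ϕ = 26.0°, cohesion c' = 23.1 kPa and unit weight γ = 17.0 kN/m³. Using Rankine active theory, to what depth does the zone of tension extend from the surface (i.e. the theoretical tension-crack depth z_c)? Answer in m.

K_a = tan²(45° − 26.0°/2) = 0.3905; √K_a = 0.6249.
The active pressure is zero where K_a γ z = 2c√K_a, so z_c = 2c/(γ√K_a) = 2×23.1/(17.0×0.6249) = 4.349 m.

4.35 m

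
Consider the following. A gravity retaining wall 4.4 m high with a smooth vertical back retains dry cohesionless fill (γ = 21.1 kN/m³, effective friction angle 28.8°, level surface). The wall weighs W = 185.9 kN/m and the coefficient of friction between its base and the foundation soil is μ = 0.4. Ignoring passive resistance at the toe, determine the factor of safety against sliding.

1.04

K_a = tan²(45° − 28.8°/2) = 0.3498.
P_a = ½K_aγH² = 0.5×0.3498×21.1×4.4² = 71.44 kN/m, acting at H/3 = 1.467 m above the base.
FS_sliding = μW / P_a = 0.4×185.9 / 71.44 = 1.041.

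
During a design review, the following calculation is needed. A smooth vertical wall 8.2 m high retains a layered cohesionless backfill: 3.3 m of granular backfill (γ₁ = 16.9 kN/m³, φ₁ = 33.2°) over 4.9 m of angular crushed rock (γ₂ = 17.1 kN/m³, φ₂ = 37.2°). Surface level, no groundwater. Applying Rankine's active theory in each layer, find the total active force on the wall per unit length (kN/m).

K_a1 = tan²(45°−33.2°/2) = 0.2924; K_a2 = tan²(45°−37.2°/2) = 0.2464.
Layer 1: σ at base = K_a1 γ₁ h₁ = 16.30 kPa; P₁ = ½×16.30×3.3 = 26.90.
Layer 2: σ_v at top = γ₁h₁ = 55.77; σ_h top = K_a2×55.77 = 13.74; σ_h base = K_a2×(55.77+17.1×4.9) = 34.39.
P₂ = ½(13.74+34.39)×4.9 = 117.9. Total P_a = 26.90+117.9 = 144.8 kN/m.

145 kN/m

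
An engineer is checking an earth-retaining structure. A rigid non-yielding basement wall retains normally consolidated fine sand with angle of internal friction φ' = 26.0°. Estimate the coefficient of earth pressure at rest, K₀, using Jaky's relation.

K₀ = 1 − sin φ' = 1 − sin 26.0° = 0.5616.

0.562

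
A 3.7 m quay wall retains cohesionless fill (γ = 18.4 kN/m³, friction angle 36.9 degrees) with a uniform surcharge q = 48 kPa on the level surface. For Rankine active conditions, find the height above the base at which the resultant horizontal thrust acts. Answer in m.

1.59 m

K_a = 0.2497.
Triangular part P₁ = ½K_aγH² = 31.45 at H/3 = 1.233 m; rectangular part P₂ = K_a q H = 44.34 at H/2 = 1.850 m.
ȳ = (P₁·1.233 + P₂·1.850)/(P₁+P₂) = 1.594 m.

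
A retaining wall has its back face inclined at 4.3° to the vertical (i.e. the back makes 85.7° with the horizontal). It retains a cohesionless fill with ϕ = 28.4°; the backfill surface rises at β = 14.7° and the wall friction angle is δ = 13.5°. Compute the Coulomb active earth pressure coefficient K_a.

K_a = sin²(α+φ) / [sin²α · sin(α−δ) · (1 + √{sin(φ+δ)sin(φ−β) / (sin(α−δ)sin(α+β))})²].
With α = 85.7°, φ = 28.4°, δ = 13.5°, β = 14.7°: K_a = 0.4421.

0.442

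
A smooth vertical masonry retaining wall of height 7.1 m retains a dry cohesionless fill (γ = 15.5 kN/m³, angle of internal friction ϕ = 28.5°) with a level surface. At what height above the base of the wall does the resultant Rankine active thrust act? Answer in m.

K_a = 0.3540.
The pressure distribution is triangular, so the resultant acts at H/3 above the base = 7.1/3 = 2.367 m.

2.37 m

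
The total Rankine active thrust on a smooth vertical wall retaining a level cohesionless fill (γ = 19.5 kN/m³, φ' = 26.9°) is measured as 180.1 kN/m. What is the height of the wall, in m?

7.00 m

K_a = 0.3770. P_a = ½ K_a γ H² ⇒ H = √(2P_a/(K_a γ)).
H = √(2×180.1/(0.3770×19.5)) = 7.000 m.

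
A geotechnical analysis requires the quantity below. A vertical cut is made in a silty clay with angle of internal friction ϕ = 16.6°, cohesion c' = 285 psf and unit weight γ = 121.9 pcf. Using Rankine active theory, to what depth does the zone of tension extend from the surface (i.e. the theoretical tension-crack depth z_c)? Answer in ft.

6.27 ft

K_a = tan²(45° − 16.6°/2) = 0.5556; √K_a = 0.7454.
The active pressure is zero where K_a γ z = 2c√K_a, so z_c = 2c/(γ√K_a) = 2×285/(121.9×0.7454) = 6.273 ft.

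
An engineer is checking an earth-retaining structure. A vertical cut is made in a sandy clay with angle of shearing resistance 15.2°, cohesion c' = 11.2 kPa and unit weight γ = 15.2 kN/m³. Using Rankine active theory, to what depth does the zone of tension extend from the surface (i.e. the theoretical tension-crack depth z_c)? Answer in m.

1.93 m

K_a = tan²(45° − 15.2°/2) = 0.5845; √K_a = 0.7646.
The active pressure is zero where K_a γ z = 2c√K_a, so z_c = 2c/(γ√K_a) = 2×11.2/(15.2×0.7646) = 1.927 m.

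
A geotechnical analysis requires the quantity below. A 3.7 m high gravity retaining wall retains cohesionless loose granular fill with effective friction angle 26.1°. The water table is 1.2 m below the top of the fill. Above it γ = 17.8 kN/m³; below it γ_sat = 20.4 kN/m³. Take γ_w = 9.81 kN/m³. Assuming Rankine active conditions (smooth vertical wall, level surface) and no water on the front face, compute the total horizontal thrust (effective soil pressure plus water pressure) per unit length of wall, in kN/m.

K_a = tan²(45° − φ/2) = 0.3889.
γ' = 20.4 − 9.81 = 10.59 kN/m³. Depth below WT = 2.5 m.
σ'_h at WT = K_a γ d_w = 8.308 kPa; at base = 8.308 + K_a γ' × 2.5 = 18.61 kPa.
P₁ (0–1.2 m) = ½×8.308×1.2 = 4.985. P₂ (1.2–3.7 m) = ½(8.308+18.61)×2.5 = 33.64.
P_w = ½ γ_w h₂² = 0.5×9.81×2.5² = 30.66. Total = 4.985+33.64+30.66 = 69.28 kN/m.

69.3 kN/m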